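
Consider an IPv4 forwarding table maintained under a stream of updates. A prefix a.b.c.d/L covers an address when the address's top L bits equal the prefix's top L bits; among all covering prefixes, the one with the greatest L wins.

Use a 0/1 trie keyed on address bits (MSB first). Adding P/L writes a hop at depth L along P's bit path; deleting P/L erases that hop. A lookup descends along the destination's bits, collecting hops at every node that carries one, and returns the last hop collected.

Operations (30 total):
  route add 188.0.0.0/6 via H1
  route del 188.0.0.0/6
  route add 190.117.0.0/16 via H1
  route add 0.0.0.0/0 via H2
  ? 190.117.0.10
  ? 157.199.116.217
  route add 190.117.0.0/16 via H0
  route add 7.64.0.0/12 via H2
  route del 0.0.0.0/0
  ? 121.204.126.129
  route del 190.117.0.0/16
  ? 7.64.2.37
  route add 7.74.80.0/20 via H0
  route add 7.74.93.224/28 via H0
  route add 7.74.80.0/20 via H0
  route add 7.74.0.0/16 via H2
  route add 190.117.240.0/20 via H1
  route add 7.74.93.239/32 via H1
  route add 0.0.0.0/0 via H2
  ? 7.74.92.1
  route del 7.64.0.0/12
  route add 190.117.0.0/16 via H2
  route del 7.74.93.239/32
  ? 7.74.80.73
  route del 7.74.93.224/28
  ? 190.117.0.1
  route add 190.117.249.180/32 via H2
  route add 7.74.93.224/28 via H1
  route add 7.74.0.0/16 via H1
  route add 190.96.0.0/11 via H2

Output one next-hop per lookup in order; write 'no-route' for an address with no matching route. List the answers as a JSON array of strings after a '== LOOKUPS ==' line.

Apply in order:
  add 188.0.0.0/6 -> H1 at depth 6
  del 188.0.0.0/6 (clear depth 6)
  add 190.117.0.0/16 -> H1 at depth 16
  add 0.0.0.0/0 -> H2 at depth 0
  ? 190.117.0.10  path d0:H2→d1:-→d2:-→d3:-→d4:-→d5:-→d6:-→d7:-→d8:-→d9:-→d10:-→d11:-→d12:-→d13:-→d14:-→d15:-→d16:H1  best=H1
  ? 157.199.116.217  path d0:H2→d1:-→d2:-  best=H2
  add 190.117.0.0/16 -> H0 at depth 16
  add 7.64.0.0/12 -> H2 at depth 12
  del 0.0.0.0/0 (clear depth 0)
  ? 121.204.126.129  path d0:-→d1:-  best=no-route
  del 190.117.0.0/16 (clear depth 16)
  ? 7.64.2.37  path d0:-→d1:-→d2:-→d3:-→d4:-→d5:-→d6:-→d7:-→d8:-→d9:-→d10:-→d11:-→d12:H2  best=H2
  add 7.74.80.0/20 -> H0 at depth 20
  add 7.74.93.224/28 -> H0 at depth 28
  add 7.74.80.0/20 -> H0 at depth 20
  add 7.74.0.0/16 -> H2 at depth 16
  add 190.117.240.0/20 -> H1 at depth 20
  add 7.74.93.239/32 -> H1 at depth 32
  add 0.0.0.0/0 -> H2 at depth 0
  ? 7.74.92.1  path d0:H2→d1:-→d2:-→d3:-→d4:-→d5:-→d6:-→d7:-→d8:-→d9:-→d10:-→d11:-→d12:H2→d13:-→d14:-→d15:-→d16:H2→d17:-→d18:-→d19:-→d20:H0→d21:-→d22:-→d23:-  best=H0
  del 7.64.0.0/12 (clear depth 12)
  add 190.117.0.0/16 -> H2 at depth 16
  del 7.74.93.239/32 (clear depth 32)
  ? 7.74.80.73  path d0:H2→d1:-→d2:-→d3:-→d4:-→d5:-→d6:-→d7:-→d8:-→d9:-→d10:-→d11:-→d12:-→d13:-→d14:-→d15:-→d16:H2→d17:-→d18:-→d19:-→d20:H0  best=H0
  del 7.74.93.224/28 (clear depth 28)
  ? 190.117.0.1  path d0:H2→d1:-→d2:-→d3:-→d4:-→d5:-→d6:-→d7:-→d8:-→d9:-→d10:-→d11:-→d12:-→d13:-→d14:-→d15:-→d16:H2  best=H2
  add 190.117.249.180/32 -> H2 at depth 32
  add 7.74.93.224/28 -> H1 at depth 28
  add 7.74.0.0/16 -> H1 at depth 16
  add 190.96.0.0/11 -> H2 at depth 11

== LOOKUPS ==
["H1","H2","no-route","H2","H0","H0","H2"]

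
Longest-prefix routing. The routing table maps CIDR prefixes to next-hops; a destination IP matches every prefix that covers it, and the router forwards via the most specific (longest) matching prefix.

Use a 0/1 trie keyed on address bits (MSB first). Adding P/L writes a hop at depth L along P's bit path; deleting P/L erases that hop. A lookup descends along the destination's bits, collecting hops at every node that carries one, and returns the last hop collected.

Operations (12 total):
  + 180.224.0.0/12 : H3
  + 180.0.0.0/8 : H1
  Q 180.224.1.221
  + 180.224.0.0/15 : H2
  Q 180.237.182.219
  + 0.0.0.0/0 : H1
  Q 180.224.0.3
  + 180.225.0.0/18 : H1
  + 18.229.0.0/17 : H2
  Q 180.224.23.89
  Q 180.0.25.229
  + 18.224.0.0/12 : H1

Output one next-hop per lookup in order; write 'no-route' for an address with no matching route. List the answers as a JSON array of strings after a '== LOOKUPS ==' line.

Process each operation:
  add 180.224.0.0/12 -> H3 at depth 12
  add 180.0.0.0/8 -> H1 at depth 8
  lookup 180.224.1.221: bits 101101001110 walk d0:-→d1:-→d2:-→d3:-→d4:-→d5:-→d6:-→d7:-→d8:H1→d9:-→d10:-→d11:-→d12:H3 -> H3
  add 180.224.0.0/15 -> H2 at depth 15
  lookup 180.237.182.219: bits 101101001110 walk d0:-→d1:-→d2:-→d3:-→d4:-→d5:-→d6:-→d7:-→d8:H1→d9:-→d10:-→d11:-→d12:H3 -> H3
  add 0.0.0.0/0 -> H1 at depth 0
  lookup 180.224.0.3: bits 101101001110000 walk d0:H1→d1:-→d2:-→d3:-→d4:-→d5:-→d6:-→d7:-→d8:H1→d9:-→d10:-→d11:-→d12:H3→d13:-→d14:-→d15:H2 -> H2
  add 180.225.0.0/18 -> H1 at depth 18
  add 18.229.0.0/17 -> H2 at depth 17
  lookup 180.224.23.89: bits 101101001110000 walk d0:H1→d1:-→d2:-→d3:-→d4:-→d5:-→d6:-→d7:-→d8:H1→d9:-→d10:-→d11:-→d12:H3→d13:-→d14:-→d15:H2 -> H2
  lookup 180.0.25.229: bits 10110100 walk d0:H1→d1:-→d2:-→d3:-→d4:-→d5:-→d6:-→d7:-→d8:H1 -> H1
  add 18.224.0.0/12 -> H1 at depth 12

== LOOKUPS ==
["H3","H3","H2","H2","H1"]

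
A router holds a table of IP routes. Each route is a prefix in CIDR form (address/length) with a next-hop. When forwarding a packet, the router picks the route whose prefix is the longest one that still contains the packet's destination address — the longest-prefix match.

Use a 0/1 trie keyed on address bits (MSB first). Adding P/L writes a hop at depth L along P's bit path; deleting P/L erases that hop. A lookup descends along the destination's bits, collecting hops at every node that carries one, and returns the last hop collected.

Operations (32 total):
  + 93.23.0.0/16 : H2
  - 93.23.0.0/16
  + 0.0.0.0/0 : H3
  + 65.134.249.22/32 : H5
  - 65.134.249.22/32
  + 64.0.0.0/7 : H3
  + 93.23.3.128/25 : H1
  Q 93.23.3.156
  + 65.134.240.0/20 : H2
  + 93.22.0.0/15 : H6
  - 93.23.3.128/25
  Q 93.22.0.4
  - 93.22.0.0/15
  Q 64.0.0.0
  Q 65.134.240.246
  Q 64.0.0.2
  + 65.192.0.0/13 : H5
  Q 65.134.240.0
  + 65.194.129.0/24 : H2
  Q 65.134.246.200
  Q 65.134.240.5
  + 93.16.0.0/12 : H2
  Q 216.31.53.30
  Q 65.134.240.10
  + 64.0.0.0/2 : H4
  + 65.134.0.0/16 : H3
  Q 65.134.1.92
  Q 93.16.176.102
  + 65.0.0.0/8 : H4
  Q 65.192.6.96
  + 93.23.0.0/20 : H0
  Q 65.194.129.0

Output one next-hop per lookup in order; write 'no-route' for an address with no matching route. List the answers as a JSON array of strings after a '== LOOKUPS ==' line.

Trace:
  + 93.23.0.0/16 (H2) depth=16
  - 93.23.0.0/16 clear@16
  + 0.0.0.0/0 (H3) depth=0
  + 65.134.249.22/32 (H5) depth=32
  - 65.134.249.22/32 clear@32
  + 64.0.0.0/7 (H3) depth=7
  + 93.23.3.128/25 (H1) depth=25
  Q 93.23.3.156: descend 0101110100010111000000111 ; hops seen [H3,H1] ; pick H1
  + 65.134.240.0/20 (H2) depth=20
  + 93.22.0.0/15 (H6) depth=15
  - 93.23.3.128/25 clear@25
  Q 93.22.0.4: descend 010111010001011 ; hops seen [H3,H6] ; pick H6
  - 93.22.0.0/15 clear@15
  Q 64.0.0.0: descend 0100000 ; hops seen [H3,H3] ; pick H3
  Q 65.134.240.246: descend 01000001100001101111 ; hops seen [H3,H3,H2] ; pick H2
  Q 64.0.0.2: descend 0100000 ; hops seen [H3,H3] ; pick H3
  + 65.192.0.0/13 (H5) depth=13
  Q 65.134.240.0: descend 01000001100001101111 ; hops seen [H3,H3,H2] ; pick H2
  + 65.194.129.0/24 (H2) depth=24
  Q 65.134.246.200: descend 01000001100001101111 ; hops seen [H3,H3,H2] ; pick H2
  Q 65.134.240.5: descend 01000001100001101111 ; hops seen [H3,H3,H2] ; pick H2
  + 93.16.0.0/12 (H2) depth=12
  Q 216.31.53.30: descend ε ; hops seen [H3] ; pick H3
  Q 65.134.240.10: descend 01000001100001101111 ; hops seen [H3,H3,H2] ; pick H2
  + 64.0.0.0/2 (H4) depth=2
  + 65.134.0.0/16 (H3) depth=16
  Q 65.134.1.92: descend 0100000110000110 ; hops seen [H3,H4,H3,H3] ; pick H3
  Q 93.16.176.102: descend 0101110100010 ; hops seen [H3,H4,H2] ; pick H2
  + 65.0.0.0/8 (H4) depth=8
  Q 65.192.6.96: descend 01000001110000 ; hops seen [H3,H4,H3,H4,H5] ; pick H5
  + 93.23.0.0/20 (H0) depth=20
  Q 65.194.129.0: descend 010000011100001010000001 ; hops seen [H3,H4,H3,H4,H5,H2] ; pick H2

== LOOKUPS ==
["H1","H6","H3","H2","H3","H2","H2","H2","H3","H2","H3","H2","H5","H2"]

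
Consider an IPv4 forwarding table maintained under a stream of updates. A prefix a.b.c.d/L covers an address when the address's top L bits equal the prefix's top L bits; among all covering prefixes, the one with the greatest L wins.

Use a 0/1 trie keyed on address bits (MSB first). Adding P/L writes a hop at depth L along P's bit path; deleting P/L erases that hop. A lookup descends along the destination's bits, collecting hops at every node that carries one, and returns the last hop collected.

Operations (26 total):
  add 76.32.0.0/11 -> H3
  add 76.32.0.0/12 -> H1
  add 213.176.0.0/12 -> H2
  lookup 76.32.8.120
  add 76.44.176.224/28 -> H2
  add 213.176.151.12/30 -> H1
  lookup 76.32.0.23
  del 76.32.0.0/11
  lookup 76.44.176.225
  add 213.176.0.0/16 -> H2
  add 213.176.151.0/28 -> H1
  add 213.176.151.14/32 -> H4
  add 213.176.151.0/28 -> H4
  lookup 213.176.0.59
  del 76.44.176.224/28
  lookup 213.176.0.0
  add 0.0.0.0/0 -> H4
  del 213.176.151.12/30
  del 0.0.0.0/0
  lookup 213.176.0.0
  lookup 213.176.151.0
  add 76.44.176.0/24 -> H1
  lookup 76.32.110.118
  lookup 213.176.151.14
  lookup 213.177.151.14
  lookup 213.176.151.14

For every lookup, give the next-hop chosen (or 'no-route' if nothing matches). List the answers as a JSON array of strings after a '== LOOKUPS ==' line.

Apply in order:
  + 76.32.0.0/11 (H3) depth=11
  + 76.32.0.0/12 (H1) depth=12
  + 213.176.0.0/12 (H2) depth=12
  Q 76.32.8.120: descend 010011000010 ; hops seen [H3,H1] ; pick H1
  + 76.44.176.224/28 (H2) depth=28
  + 213.176.151.12/30 (H1) depth=30
  Q 76.32.0.23: descend 010011000010 ; hops seen [H3,H1] ; pick H1
  del 76.32.0.0/11 (clear depth 11)
  Q 76.44.176.225: descend 0100110000101100101100001110 ; hops seen [H1,H2] ; pick H2
  + 213.176.0.0/16 (H2) depth=16
  + 213.176.151.0/28 (H1) depth=28
  + 213.176.151.14/32 (H4) depth=32
  + 213.176.151.0/28 (H4) depth=28
  Q 213.176.0.59: descend 1101010110110000 ; hops seen [H2,H2] ; pick H2
  del 76.44.176.224/28 (clear depth 28)
  Q 213.176.0.0: descend 1101010110110000 ; hops seen [H2,H2] ; pick H2
  + 0.0.0.0/0 (H4) depth=0
  del 213.176.151.12/30 (clear depth 30)
  del 0.0.0.0/0 (clear depth 0)
  Q 213.176.0.0: descend 1101010110110000 ; hops seen [H2,H2] ; pick H2
  Q 213.176.151.0: descend 1101010110110000100101110000 ; hops seen [H2,H2,H4] ; pick H4
  + 76.44.176.0/24 (H1) depth=24
  Q 76.32.110.118: descend 010011000010 ; hops seen [H1] ; pick H1
  Q 213.176.151.14: descend 11010101101100001001011100001110 ; hops seen [H2,H2,H4,H4] ; pick H4
  Q 213.177.151.14: descend 110101011011000 ; hops seen [H2] ; pick H2
  Q 213.176.151.14: descend 11010101101100001001011100001110 ; hops seen [H2,H2,H4,H4] ; pick H4

== LOOKUPS ==
["H1","H1","H2","H2","H2","H2","H4","H1","H4","H2","H4"]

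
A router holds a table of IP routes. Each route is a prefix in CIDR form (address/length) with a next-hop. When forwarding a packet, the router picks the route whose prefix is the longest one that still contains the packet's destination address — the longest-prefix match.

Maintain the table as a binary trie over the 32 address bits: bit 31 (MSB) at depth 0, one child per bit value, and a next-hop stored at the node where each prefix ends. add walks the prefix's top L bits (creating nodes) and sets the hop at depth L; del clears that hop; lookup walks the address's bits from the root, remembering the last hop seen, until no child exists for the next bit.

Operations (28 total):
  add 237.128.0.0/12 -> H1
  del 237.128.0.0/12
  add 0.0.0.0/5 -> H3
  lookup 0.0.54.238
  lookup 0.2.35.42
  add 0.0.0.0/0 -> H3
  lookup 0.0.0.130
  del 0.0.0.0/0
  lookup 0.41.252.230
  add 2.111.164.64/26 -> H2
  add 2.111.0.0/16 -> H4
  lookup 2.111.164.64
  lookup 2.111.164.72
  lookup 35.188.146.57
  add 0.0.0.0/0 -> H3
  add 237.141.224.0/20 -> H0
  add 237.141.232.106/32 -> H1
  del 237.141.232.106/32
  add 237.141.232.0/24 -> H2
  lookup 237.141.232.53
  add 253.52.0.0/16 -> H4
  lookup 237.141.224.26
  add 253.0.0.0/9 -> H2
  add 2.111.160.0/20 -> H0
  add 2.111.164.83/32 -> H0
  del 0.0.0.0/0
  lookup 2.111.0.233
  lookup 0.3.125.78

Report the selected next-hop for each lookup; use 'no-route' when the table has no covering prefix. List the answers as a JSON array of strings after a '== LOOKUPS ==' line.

Trace:
  + 237.128.0.0/12 (H1) depth=12
  - 237.128.0.0/12 clear@12
  + 0.0.0.0/5 (H3) depth=5
  lookup 0.0.54.238: bits 00000 walk d0:-→d1:-→d2:-→d3:-→d4:-→d5:H3 -> H3
  lookup 0.2.35.42: bits 00000 walk d0:-→d1:-→d2:-→d3:-→d4:-→d5:H3 -> H3
  + 0.0.0.0/0 (H3) depth=0
  lookup 0.0.0.130: bits 00000 walk d0:H3→d1:-→d2:-→d3:-→d4:-→d5:H3 -> H3
  - 0.0.0.0/0 clear@0
  lookup 0.41.252.230: bits 00000 walk d0:-→d1:-→d2:-→d3:-→d4:-→d5:H3 -> H3
  + 2.111.164.64/26 (H2) depth=26
  + 2.111.0.0/16 (H4) depth=16
  lookup 2.111.164.64: bits 00000010011011111010010001 walk d0:-→d1:-→d2:-→d3:-→d4:-→d5:H3→d6:-→d7:-→d8:-→d9:-→d10:-→d11:-→d12:-→d13:-→d14:-→d15:-→d16:H4→d17:-→d18:-→d19:-→d20:-→d21:-→d22:-→d23:-→d24:-→d25:-→d26:H2 -> H2
  lookup 2.111.164.72: bits 00000010011011111010010001 walk d0:-→d1:-→d2:-→d3:-→d4:-→d5:H3→d6:-→d7:-→d8:-→d9:-→d10:-→d11:-→d12:-→d13:-→d14:-→d15:-→d16:H4→d17:-→d18:-→d19:-→d20:-→d21:-→d22:-→d23:-→d24:-→d25:-→d26:H2 -> H2
  lookup 35.188.146.57: bits 00 walk d0:-→d1:-→d2:- -> no-route
  + 0.0.0.0/0 (H3) depth=0
  + 237.141.224.0/20 (H0) depth=20
  + 237.141.232.106/32 (H1) depth=32
  - 237.141.232.106/32 clear@32
  + 237.141.232.0/24 (H2) depth=24
  lookup 237.141.232.53: bits 1110110110001101111010000 walk d0:H3→d1:-→d2:-→d3:-→d4:-→d5:-→d6:-→d7:-→d8:-→d9:-→d10:-→d11:-→d12:-→d13:-→d14:-→d15:-→d16:-→d17:-→d18:-→d19:-→d20:H0→d21:-→d22:-→d23:-→d24:H2→d25:- -> H2
  + 253.52.0.0/16 (H4) depth=16
  lookup 237.141.224.26: bits 11101101100011011110 walk d0:H3→d1:-→d2:-→d3:-→d4:-→d5:-→d6:-→d7:-→d8:-→d9:-→d10:-→d11:-→d12:-→d13:-→d14:-→d15:-→d16:-→d17:-→d18:-→d19:-→d20:H0 -> H0
  + 253.0.0.0/9 (H2) depth=9
  + 2.111.160.0/20 (H0) depth=20
  + 2.111.164.83/32 (H0) depth=32
  - 0.0.0.0/0 clear@0
  lookup 2.111.0.233: bits 0000001001101111 walk d0:-→d1:-→d2:-→d3:-→d4:-→d5:H3→d6:-→d7:-→d8:-→d9:-→d10:-→d11:-→d12:-→d13:-→d14:-→d15:-→d16:H4 -> H4
  lookup 0.3.125.78: bits 000000 walk d0:-→d1:-→d2:-→d3:-→d4:-→d5:H3→d6:- -> H3

== LOOKUPS ==
["H3","H3","H3","H3","H2","H2","no-route","H2","H0","H4","H3"]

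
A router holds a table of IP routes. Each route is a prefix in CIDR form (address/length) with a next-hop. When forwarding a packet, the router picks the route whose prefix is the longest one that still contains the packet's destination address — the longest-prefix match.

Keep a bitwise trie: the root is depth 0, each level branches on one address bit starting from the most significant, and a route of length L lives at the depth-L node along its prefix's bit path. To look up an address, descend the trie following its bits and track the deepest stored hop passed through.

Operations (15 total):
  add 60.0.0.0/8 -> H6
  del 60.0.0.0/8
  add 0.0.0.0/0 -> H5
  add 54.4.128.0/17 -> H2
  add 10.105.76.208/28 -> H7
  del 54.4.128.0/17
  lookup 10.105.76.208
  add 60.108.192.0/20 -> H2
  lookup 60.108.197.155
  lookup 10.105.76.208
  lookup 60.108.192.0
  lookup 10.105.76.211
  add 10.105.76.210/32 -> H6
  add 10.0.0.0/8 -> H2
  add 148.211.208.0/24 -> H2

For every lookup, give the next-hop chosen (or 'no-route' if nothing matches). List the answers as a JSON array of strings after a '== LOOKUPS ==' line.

Apply in order:
  add 60.0.0.0/8 -> H6 at depth 8
  del 60.0.0.0/8 (clear depth 8)
  add 0.0.0.0/0 -> H5 at depth 0
  add 54.4.128.0/17 -> H2 at depth 17
  add 10.105.76.208/28 -> H7 at depth 28
  del 54.4.128.0/17 (clear depth 17)
  Q 10.105.76.208: descend 0000101001101001010011001101 ; hops seen [H5,H7] ; pick H7
  add 60.108.192.0/20 -> H2 at depth 20
  Q 60.108.197.155: descend 00111100011011001100 ; hops seen [H5,H2] ; pick H2
  Q 10.105.76.208: descend 0000101001101001010011001101 ; hops seen [H5,H7] ; pick H7
  Q 60.108.192.0: descend 00111100011011001100 ; hops seen [H5,H2] ; pick H2
  Q 10.105.76.211: descend 0000101001101001010011001101 ; hops seen [H5,H7] ; pick H7
  add 10.105.76.210/32 -> H6 at depth 32
  add 10.0.0.0/8 -> H2 at depth 8
  add 148.211.208.0/24 -> H2 at depth 24

== LOOKUPS ==
["H7","H2","H7","H2","H7"]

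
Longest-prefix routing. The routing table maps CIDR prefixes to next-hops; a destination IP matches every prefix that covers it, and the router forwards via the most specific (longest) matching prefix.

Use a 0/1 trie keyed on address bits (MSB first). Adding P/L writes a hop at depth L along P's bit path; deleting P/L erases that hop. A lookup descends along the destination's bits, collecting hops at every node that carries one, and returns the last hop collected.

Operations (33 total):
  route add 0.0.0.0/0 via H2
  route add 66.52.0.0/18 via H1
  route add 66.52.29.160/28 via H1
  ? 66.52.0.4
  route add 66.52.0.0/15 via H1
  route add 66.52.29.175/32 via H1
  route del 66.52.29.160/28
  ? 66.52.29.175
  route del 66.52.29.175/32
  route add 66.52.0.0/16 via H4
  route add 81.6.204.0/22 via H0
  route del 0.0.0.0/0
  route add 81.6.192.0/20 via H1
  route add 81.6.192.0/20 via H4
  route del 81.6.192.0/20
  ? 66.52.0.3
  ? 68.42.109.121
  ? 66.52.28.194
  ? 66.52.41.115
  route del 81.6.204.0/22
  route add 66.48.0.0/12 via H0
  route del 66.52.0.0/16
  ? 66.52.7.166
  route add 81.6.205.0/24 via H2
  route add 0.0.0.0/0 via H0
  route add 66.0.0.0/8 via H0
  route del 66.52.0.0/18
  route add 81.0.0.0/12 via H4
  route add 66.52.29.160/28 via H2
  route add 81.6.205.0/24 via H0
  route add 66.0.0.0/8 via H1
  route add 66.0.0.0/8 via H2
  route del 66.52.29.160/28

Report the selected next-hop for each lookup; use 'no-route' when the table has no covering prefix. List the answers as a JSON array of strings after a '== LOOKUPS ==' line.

Process each operation:
  add 0.0.0.0/0 -> H2 at depth 0
  add 66.52.0.0/18 -> H1 at depth 18
  add 66.52.29.160/28 -> H1 at depth 28
  lookup 66.52.0.4: bits 0100001000110100000 walk d0:H2→d1:-→d2:-→d3:-→d4:-→d5:-→d6:-→d7:-→d8:-→d9:-→d10:-→d11:-→d12:-→d13:-→d14:-→d15:-→d16:-→d17:-→d18:H1→d19:- -> H1
  add 66.52.0.0/15 -> H1 at depth 15
  add 66.52.29.175/32 -> H1 at depth 32
  - 66.52.29.160/28 clear@28
  lookup 66.52.29.175: bits 01000010001101000001110110101111 walk d0:H2→d1:-→d2:-→d3:-→d4:-→d5:-→d6:-→d7:-→d8:-→d9:-→d10:-→d11:-→d12:-→d13:-→d14:-→d15:H1→d16:-→d17:-→d18:H1→d19:-→d20:-→d21:-→d22:-→d23:-→d24:-→d25:-→d26:-→d27:-→d28:-→d29:-→d30:-→d31:-→d32:H1 -> H1
  - 66.52.29.175/32 clear@32
  add 66.52.0.0/16 -> H4 at depth 16
  add 81.6.204.0/22 -> H0 at depth 22
  - 0.0.0.0/0 clear@0
  add 81.6.192.0/20 -> H1 at depth 20
  add 81.6.192.0/20 -> H4 at depth 20
  - 81.6.192.0/20 clear@20
  lookup 66.52.0.3: bits 0100001000110100000 walk d0:-→d1:-→d2:-→d3:-→d4:-→d5:-→d6:-→d7:-→d8:-→d9:-→d10:-→d11:-→d12:-→d13:-→d14:-→d15:H1→d16:H4→d17:-→d18:H1→d19:- -> H1
  lookup 68.42.109.121: bits 01000 walk d0:-→d1:-→d2:-→d3:-→d4:-→d5:- -> no-route
  lookup 66.52.28.194: bits 01000010001101000001110 walk d0:-→d1:-→d2:-→d3:-→d4:-→d5:-→d6:-→d7:-→d8:-→d9:-→d10:-→d11:-→d12:-→d13:-→d14:-→d15:H1→d16:H4→d17:-→d18:H1→d19:-→d20:-→d21:-→d22:-→d23:- -> H1
  lookup 66.52.41.115: bits 010000100011010000 walk d0:-→d1:-→d2:-→d3:-→d4:-→d5:-→d6:-→d7:-→d8:-→d9:-→d10:-→d11:-→d12:-→d13:-→d14:-→d15:H1→d16:H4→d17:-→d18:H1 -> H1
  - 81.6.204.0/22 clear@22
  add 66.48.0.0/12 -> H0 at depth 12
  - 66.52.0.0/16 clear@16
  lookup 66.52.7.166: bits 0100001000110100000 walk d0:-→d1:-→d2:-→d3:-→d4:-→d5:-→d6:-→d7:-→d8:-→d9:-→d10:-→d11:-→d12:H0→d13:-→d14:-→d15:H1→d16:-→d17:-→d18:H1→d19:- -> H1
  add 81.6.205.0/24 -> H2 at depth 24
  add 0.0.0.0/0 -> H0 at depth 0
  add 66.0.0.0/8 -> H0 at depth 8
  - 66.52.0.0/18 clear@18
  add 81.0.0.0/12 -> H4 at depth 12
  add 66.52.29.160/28 -> H2 at depth 28
  add 81.6.205.0/24 -> H0 at depth 24
  add 66.0.0.0/8 -> H1 at depth 8
  add 66.0.0.0/8 -> H2 at depth 8
  - 66.52.29.160/28 clear@28

== LOOKUPS ==
["H1","H1","H1","no-route","H1","H1","H1"]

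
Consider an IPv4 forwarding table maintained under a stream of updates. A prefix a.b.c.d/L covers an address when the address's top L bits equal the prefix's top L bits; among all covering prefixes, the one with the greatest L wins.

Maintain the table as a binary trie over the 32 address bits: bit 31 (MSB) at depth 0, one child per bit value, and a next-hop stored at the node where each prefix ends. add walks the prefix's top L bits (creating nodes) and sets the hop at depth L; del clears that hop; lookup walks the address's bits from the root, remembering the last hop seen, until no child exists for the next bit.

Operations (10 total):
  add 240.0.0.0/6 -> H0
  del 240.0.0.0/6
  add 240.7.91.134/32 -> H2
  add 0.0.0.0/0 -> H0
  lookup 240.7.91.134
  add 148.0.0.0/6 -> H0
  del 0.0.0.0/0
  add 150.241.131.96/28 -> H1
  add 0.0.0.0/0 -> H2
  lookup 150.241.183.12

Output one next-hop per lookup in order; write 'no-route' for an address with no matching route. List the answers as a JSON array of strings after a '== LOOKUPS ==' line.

Apply in order:
  + 240.0.0.0/6 (H0) depth=6
  del 240.0.0.0/6 (clear depth 6)
  + 240.7.91.134/32 (H2) depth=32
  + 0.0.0.0/0 (H0) depth=0
  Q 240.7.91.134: descend 11110000000001110101101110000110 ; hops seen [H0,H2] ; pick H2
  + 148.0.0.0/6 (H0) depth=6
  del 0.0.0.0/0 (clear depth 0)
  + 150.241.131.96/28 (H1) depth=28
  + 0.0.0.0/0 (H2) depth=0
  Q 150.241.183.12: descend 100101101111000110 ; hops seen [H2,H0] ; pick H0

== LOOKUPS ==
["H2","H0"]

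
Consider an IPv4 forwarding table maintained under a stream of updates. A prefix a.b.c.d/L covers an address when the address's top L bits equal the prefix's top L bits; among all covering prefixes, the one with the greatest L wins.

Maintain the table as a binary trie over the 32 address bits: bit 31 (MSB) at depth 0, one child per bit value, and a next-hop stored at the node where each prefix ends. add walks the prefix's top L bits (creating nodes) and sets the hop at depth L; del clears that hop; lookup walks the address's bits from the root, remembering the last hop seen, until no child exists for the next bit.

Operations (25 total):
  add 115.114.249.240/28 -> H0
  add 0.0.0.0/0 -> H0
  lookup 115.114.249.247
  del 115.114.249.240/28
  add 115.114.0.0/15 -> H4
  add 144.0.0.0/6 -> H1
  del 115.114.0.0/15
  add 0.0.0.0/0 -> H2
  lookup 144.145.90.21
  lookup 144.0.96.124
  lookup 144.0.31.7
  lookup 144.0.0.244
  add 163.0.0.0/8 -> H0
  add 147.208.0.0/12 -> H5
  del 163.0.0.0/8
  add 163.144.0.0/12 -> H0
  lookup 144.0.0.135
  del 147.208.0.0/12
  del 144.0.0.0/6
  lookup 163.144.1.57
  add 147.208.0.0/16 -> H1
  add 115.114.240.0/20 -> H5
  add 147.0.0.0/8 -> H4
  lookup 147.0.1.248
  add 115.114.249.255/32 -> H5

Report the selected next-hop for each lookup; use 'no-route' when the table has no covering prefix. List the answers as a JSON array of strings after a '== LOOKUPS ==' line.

Trace:
  add 115.114.249.240/28 -> H0 at depth 28
  add 0.0.0.0/0 -> H0 at depth 0
  Q 115.114.249.247: descend 0111001101110010111110011111 ; hops seen [H0,H0] ; pick H0
  - 115.114.249.240/28 clear@28
  add 115.114.0.0/15 -> H4 at depth 15
  add 144.0.0.0/6 -> H1 at depth 6
  - 115.114.0.0/15 clear@15
  add 0.0.0.0/0 -> H2 at depth 0
  Q 144.145.90.21: descend 100100 ; hops seen [H2,H1] ; pick H1
  Q 144.0.96.124: descend 100100 ; hops seen [H2,H1] ; pick H1
  Q 144.0.31.7: descend 100100 ; hops seen [H2,H1] ; pick H1
  Q 144.0.0.244: descend 100100 ; hops seen [H2,H1] ; pick H1
  add 163.0.0.0/8 -> H0 at depth 8
  add 147.208.0.0/12 -> H5 at depth 12
  - 163.0.0.0/8 clear@8
  add 163.144.0.0/12 -> H0 at depth 12
  Q 144.0.0.135: descend 100100 ; hops seen [H2,H1] ; pick H1
  - 147.208.0.0/12 clear@12
  - 144.0.0.0/6 clear@6
  Q 163.144.1.57: descend 101000111001 ; hops seen [H2,H0] ; pick H0
  add 147.208.0.0/16 -> H1 at depth 16
  add 115.114.240.0/20 -> H5 at depth 20
  add 147.0.0.0/8 -> H4 at depth 8
  Q 147.0.1.248: descend 10010011 ; hops seen [H2,H4] ; pick H4
  add 115.114.249.255/32 -> H5 at depth 32

== LOOKUPS ==
["H0","H1","H1","H1","H1","H1","H0","H4"]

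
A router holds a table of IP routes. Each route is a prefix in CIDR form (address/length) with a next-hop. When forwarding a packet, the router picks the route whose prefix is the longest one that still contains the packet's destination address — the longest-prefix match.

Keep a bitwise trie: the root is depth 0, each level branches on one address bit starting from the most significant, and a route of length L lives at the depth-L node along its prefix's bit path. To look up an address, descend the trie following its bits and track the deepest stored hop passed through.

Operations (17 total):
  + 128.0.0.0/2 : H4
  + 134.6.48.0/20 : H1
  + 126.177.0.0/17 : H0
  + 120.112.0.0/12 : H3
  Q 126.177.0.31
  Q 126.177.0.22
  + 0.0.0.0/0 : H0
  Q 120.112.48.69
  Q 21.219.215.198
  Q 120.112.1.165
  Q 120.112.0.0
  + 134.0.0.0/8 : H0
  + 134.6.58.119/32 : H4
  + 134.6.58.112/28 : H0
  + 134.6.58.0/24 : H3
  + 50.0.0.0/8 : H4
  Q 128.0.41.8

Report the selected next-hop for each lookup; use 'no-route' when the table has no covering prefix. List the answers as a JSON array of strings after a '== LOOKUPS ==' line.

Apply in order:
  + 128.0.0.0/2 (H4) depth=2
  + 134.6.48.0/20 (H1) depth=20
  + 126.177.0.0/17 (H0) depth=17
  + 120.112.0.0/12 (H3) depth=12
  ? 126.177.0.31  path d0:-→d1:-→d2:-→d3:-→d4:-→d5:-→d6:-→d7:-→d8:-→d9:-→d10:-→d11:-→d12:-→d13:-→d14:-→d15:-→d16:-→d17:H0  best=H0
  ? 126.177.0.22  path d0:-→d1:-→d2:-→d3:-→d4:-→d5:-→d6:-→d7:-→d8:-→d9:-→d10:-→d11:-→d12:-→d13:-→d14:-→d15:-→d16:-→d17:H0  best=H0
  + 0.0.0.0/0 (H0) depth=0
  ? 120.112.48.69  path d0:H0→d1:-→d2:-→d3:-→d4:-→d5:-→d6:-→d7:-→d8:-→d9:-→d10:-→d11:-→d12:H3  best=H3
  ? 21.219.215.198  path d0:H0→d1:-  best=H0
  ? 120.112.1.165  path d0:H0→d1:-→d2:-→d3:-→d4:-→d5:-→d6:-→d7:-→d8:-→d9:-→d10:-→d11:-→d12:H3  best=H3
  ? 120.112.0.0  path d0:H0→d1:-→d2:-→d3:-→d4:-→d5:-→d6:-→d7:-→d8:-→d9:-→d10:-→d11:-→d12:H3  best=H3
  + 134.0.0.0/8 (H0) depth=8
  + 134.6.58.119/32 (H4) depth=32
  + 134.6.58.112/28 (H0) depth=28
  + 134.6.58.0/24 (H3) depth=24
  + 50.0.0.0/8 (H4) depth=8
  ? 128.0.41.8  path d0:H0→d1:-→d2:H4→d3:-→d4:-→d5:-  best=H4

== LOOKUPS ==
["H0","H0","H3","H0","H3","H3","H4"]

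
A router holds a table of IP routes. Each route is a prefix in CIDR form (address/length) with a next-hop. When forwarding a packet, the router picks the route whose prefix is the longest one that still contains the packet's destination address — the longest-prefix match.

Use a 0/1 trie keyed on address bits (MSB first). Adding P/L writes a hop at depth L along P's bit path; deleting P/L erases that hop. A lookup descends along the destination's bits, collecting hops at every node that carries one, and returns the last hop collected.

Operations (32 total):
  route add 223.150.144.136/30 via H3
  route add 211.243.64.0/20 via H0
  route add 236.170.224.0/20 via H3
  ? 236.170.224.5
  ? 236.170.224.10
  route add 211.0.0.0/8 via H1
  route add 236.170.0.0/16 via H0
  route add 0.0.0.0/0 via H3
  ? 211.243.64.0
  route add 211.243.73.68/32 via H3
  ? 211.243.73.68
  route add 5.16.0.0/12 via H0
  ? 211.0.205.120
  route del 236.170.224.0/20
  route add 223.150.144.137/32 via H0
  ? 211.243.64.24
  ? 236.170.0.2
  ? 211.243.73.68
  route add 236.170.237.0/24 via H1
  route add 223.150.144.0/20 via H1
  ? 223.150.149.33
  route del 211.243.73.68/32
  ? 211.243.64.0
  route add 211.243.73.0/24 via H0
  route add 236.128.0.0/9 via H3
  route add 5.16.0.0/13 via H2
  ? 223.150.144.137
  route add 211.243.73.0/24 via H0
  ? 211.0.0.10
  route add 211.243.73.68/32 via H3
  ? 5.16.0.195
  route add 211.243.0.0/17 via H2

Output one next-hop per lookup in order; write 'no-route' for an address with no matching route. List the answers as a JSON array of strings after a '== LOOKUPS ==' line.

Apply in order:
  + 223.150.144.136/30 (H3) depth=30
  + 211.243.64.0/20 (H0) depth=20
  + 236.170.224.0/20 (H3) depth=20
  Q 236.170.224.5: descend 11101100101010101110 ; hops seen [H3] ; pick H3
  Q 236.170.224.10: descend 11101100101010101110 ; hops seen [H3] ; pick H3
  + 211.0.0.0/8 (H1) depth=8
  + 236.170.0.0/16 (H0) depth=16
  + 0.0.0.0/0 (H3) depth=0
  Q 211.243.64.0: descend 11010011111100110100 ; hops seen [H3,H1,H0] ; pick H0
  + 211.243.73.68/32 (H3) depth=32
  Q 211.243.73.68: descend 11010011111100110100100101000100 ; hops seen [H3,H1,H0,H3] ; pick H3
  + 5.16.0.0/12 (H0) depth=12
  Q 211.0.205.120: descend 11010011 ; hops seen [H3,H1] ; pick H1
  - 236.170.224.0/20 clear@20
  + 223.150.144.137/32 (H0) depth=32
  Q 211.243.64.24: descend 11010011111100110100 ; hops seen [H3,H1,H0] ; pick H0
  Q 236.170.0.2: descend 1110110010101010 ; hops seen [H3,H0] ; pick H0
  Q 211.243.73.68: descend 11010011111100110100100101000100 ; hops seen [H3,H1,H0,H3] ; pick H3
  + 236.170.237.0/24 (H1) depth=24
  + 223.150.144.0/20 (H1) depth=20
  Q 223.150.149.33: descend 110111111001011010010 ; hops seen [H3,H1] ; pick H1
  - 211.243.73.68/32 clear@32
  Q 211.243.64.0: descend 11010011111100110100 ; hops seen [H3,H1,H0] ; pick H0
  + 211.243.73.0/24 (H0) depth=24
  + 236.128.0.0/9 (H3) depth=9
  + 5.16.0.0/13 (H2) depth=13
  Q 223.150.144.137: descend 11011111100101101001000010001001 ; hops seen [H3,H1,H3,H0] ; pick H0
  + 211.243.73.0/24 (H0) depth=24
  Q 211.0.0.10: descend 11010011 ; hops seen [H3,H1] ; pick H1
  + 211.243.73.68/32 (H3) depth=32
  Q 5.16.0.195: descend 0000010100010 ; hops seen [H3,H0,H2] ; pick H2
  + 211.243.0.0/17 (H2) depth=17

== LOOKUPS ==
["H3","H3","H0","H3","H1","H0","H0","H3","H1","H0","H0","H1","H2"]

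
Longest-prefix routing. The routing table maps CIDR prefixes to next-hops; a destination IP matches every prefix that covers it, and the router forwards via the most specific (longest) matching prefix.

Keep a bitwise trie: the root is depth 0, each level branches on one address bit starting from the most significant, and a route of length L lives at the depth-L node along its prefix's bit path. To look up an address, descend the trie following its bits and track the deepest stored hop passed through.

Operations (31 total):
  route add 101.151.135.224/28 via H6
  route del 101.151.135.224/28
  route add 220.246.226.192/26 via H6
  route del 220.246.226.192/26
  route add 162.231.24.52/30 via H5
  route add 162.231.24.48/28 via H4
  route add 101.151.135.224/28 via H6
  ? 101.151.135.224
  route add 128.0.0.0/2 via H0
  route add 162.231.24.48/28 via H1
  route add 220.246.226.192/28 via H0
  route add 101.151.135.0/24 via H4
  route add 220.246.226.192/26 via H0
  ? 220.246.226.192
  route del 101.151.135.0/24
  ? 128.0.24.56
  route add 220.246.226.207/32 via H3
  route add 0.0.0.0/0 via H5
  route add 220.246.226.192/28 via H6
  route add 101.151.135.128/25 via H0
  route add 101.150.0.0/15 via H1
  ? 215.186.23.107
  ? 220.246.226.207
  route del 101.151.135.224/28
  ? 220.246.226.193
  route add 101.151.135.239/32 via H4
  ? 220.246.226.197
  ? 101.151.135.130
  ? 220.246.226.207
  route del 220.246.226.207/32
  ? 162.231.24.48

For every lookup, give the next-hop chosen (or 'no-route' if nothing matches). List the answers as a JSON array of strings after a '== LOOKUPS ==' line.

Process each operation:
  add 101.151.135.224/28 -> H6 at depth 28
  - 101.151.135.224/28 clear@28
  add 220.246.226.192/26 -> H6 at depth 26
  - 220.246.226.192/26 clear@26
  add 162.231.24.52/30 -> H5 at depth 30
  add 162.231.24.48/28 -> H4 at depth 28
  add 101.151.135.224/28 -> H6 at depth 28
  Q 101.151.135.224: descend 0110010110010111100001111110 ; hops seen [H6] ; pick H6
  add 128.0.0.0/2 -> H0 at depth 2
  add 162.231.24.48/28 -> H1 at depth 28
  add 220.246.226.192/28 -> H0 at depth 28
  add 101.151.135.0/24 -> H4 at depth 24
  add 220.246.226.192/26 -> H0 at depth 26
  Q 220.246.226.192: descend 1101110011110110111000101100 ; hops seen [H0,H0] ; pick H0
  - 101.151.135.0/24 clear@24
  Q 128.0.24.56: descend 10 ; hops seen [H0] ; pick H0
  add 220.246.226.207/32 -> H3 at depth 32
  add 0.0.0.0/0 -> H5 at depth 0
  add 220.246.226.192/28 -> H6 at depth 28
  add 101.151.135.128/25 -> H0 at depth 25
  add 101.150.0.0/15 -> H1 at depth 15
  Q 215.186.23.107: descend 1101 ; hops seen [H5] ; pick H5
  Q 220.246.226.207: descend 11011100111101101110001011001111 ; hops seen [H5,H0,H6,H3] ; pick H3
  - 101.151.135.224/28 clear@28
  Q 220.246.226.193: descend 1101110011110110111000101100 ; hops seen [H5,H0,H6] ; pick H6
  add 101.151.135.239/32 -> H4 at depth 32
  Q 220.246.226.197: descend 1101110011110110111000101100 ; hops seen [H5,H0,H6] ; pick H6
  Q 101.151.135.130: descend 0110010110010111100001111 ; hops seen [H5,H1,H0] ; pick H0
  Q 220.246.226.207: descend 11011100111101101110001011001111 ; hops seen [H5,H0,H6,H3] ; pick H3
  - 220.246.226.207/32 clear@32
  Q 162.231.24.48: descend 10100010111001110001100000110 ; hops seen [H5,H0,H1] ; pick H1

== LOOKUPS ==
["H6","H0","H0","H5","H3","H6","H6","H0","H3","H1"]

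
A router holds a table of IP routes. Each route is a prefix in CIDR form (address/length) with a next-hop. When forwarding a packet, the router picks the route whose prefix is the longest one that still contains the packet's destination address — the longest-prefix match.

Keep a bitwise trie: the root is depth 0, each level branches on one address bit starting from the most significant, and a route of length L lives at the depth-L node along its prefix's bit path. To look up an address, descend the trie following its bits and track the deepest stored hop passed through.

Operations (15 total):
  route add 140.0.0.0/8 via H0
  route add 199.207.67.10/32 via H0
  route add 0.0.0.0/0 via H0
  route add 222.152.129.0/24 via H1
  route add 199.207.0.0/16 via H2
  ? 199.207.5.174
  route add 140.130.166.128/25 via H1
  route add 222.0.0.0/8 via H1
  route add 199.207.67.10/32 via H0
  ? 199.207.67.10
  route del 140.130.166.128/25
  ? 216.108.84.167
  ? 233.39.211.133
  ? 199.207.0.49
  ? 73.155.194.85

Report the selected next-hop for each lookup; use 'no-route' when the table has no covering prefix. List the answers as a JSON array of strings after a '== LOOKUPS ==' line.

Process each operation:
  + 140.0.0.0/8 (H0) depth=8
  + 199.207.67.10/32 (H0) depth=32
  + 0.0.0.0/0 (H0) depth=0
  + 222.152.129.0/24 (H1) depth=24
  + 199.207.0.0/16 (H2) depth=16
  ? 199.207.5.174  path d0:H0→d1:-→d2:-→d3:-→d4:-→d5:-→d6:-→d7:-→d8:-→d9:-→d10:-→d11:-→d12:-→d13:-→d14:-→d15:-→d16:H2→d17:-  best=H2
  + 140.130.166.128/25 (H1) depth=25
  + 222.0.0.0/8 (H1) depth=8
  + 199.207.67.10/32 (H0) depth=32
  ? 199.207.67.10  path d0:H0→d1:-→d2:-→d3:-→d4:-→d5:-→d6:-→d7:-→d8:-→d9:-→d10:-→d11:-→d12:-→d13:-→d14:-→d15:-→d16:H2→d17:-→d18:-→d19:-→d20:-→d21:-→d22:-→d23:-→d24:-→d25:-→d26:-→d27:-→d28:-→d29:-→d30:-→d31:-→d32:H0  best=H0
  del 140.130.166.128/25 (clear depth 25)
  ? 216.108.84.167  path d0:H0→d1:-→d2:-→d3:-→d4:-→d5:-  best=H0
  ? 233.39.211.133  path d0:H0→d1:-→d2:-  best=H0
  ? 199.207.0.49  path d0:H0→d1:-→d2:-→d3:-→d4:-→d5:-→d6:-→d7:-→d8:-→d9:-→d10:-→d11:-→d12:-→d13:-→d14:-→d15:-→d16:H2→d17:-  best=H2
  ? 73.155.194.85  path d0:H0  best=H0

== LOOKUPS ==
["H2","H0","H0","H0","H2","H0"]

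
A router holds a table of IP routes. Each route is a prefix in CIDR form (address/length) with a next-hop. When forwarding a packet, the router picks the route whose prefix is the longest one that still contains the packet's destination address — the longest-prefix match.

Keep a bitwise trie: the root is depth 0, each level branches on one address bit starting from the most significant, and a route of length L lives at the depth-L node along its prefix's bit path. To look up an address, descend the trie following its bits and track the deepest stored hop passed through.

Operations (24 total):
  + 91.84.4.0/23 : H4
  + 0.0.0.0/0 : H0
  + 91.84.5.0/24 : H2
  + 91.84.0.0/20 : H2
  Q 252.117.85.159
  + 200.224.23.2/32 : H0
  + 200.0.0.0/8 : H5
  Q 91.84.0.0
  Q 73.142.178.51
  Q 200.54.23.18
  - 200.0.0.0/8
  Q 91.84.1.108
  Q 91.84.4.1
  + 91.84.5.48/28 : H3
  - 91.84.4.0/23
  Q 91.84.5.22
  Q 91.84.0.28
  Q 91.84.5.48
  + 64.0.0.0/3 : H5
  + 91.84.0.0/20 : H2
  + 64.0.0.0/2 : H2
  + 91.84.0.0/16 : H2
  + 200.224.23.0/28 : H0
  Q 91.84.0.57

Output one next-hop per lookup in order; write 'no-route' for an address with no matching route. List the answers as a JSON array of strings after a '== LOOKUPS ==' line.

Trace:
  add 91.84.4.0/23 -> H4 at depth 23
  add 0.0.0.0/0 -> H0 at depth 0
  add 91.84.5.0/24 -> H2 at depth 24
  add 91.84.0.0/20 -> H2 at depth 20
  Q 252.117.85.159: descend ε ; hops seen [H0] ; pick H0
  add 200.224.23.2/32 -> H0 at depth 32
  add 200.0.0.0/8 -> H5 at depth 8
  Q 91.84.0.0: descend 010110110101010000000 ; hops seen [H0,H2] ; pick H2
  Q 73.142.178.51: descend 010 ; hops seen [H0] ; pick H0
  Q 200.54.23.18: descend 11001000 ; hops seen [H0,H5] ; pick H5
  - 200.0.0.0/8 clear@8
  Q 91.84.1.108: descend 010110110101010000000 ; hops seen [H0,H2] ; pick H2
  Q 91.84.4.1: descend 01011011010101000000010 ; hops seen [H0,H2,H4] ; pick H4
  add 91.84.5.48/28 -> H3 at depth 28
  - 91.84.4.0/23 clear@23
  Q 91.84.5.22: descend 01011011010101000000010100 ; hops seen [H0,H2,H2] ; pick H2
  Q 91.84.0.28: descend 010110110101010000000 ; hops seen [H0,H2] ; pick H2
  Q 91.84.5.48: descend 0101101101010100000001010011 ; hops seen [H0,H2,H2,H3] ; pick H3
  add 64.0.0.0/3 -> H5 at depth 3
  add 91.84.0.0/20 -> H2 at depth 20
  add 64.0.0.0/2 -> H2 at depth 2
  add 91.84.0.0/16 -> H2 at depth 16
  add 200.224.23.0/28 -> H0 at depth 28
  Q 91.84.0.57: descend 010110110101010000000 ; hops seen [H0,H2,H5,H2,H2] ; pick H2

== LOOKUPS ==
["H0","H2","H0","H5","H2","H4","H2","H2","H3","H2"]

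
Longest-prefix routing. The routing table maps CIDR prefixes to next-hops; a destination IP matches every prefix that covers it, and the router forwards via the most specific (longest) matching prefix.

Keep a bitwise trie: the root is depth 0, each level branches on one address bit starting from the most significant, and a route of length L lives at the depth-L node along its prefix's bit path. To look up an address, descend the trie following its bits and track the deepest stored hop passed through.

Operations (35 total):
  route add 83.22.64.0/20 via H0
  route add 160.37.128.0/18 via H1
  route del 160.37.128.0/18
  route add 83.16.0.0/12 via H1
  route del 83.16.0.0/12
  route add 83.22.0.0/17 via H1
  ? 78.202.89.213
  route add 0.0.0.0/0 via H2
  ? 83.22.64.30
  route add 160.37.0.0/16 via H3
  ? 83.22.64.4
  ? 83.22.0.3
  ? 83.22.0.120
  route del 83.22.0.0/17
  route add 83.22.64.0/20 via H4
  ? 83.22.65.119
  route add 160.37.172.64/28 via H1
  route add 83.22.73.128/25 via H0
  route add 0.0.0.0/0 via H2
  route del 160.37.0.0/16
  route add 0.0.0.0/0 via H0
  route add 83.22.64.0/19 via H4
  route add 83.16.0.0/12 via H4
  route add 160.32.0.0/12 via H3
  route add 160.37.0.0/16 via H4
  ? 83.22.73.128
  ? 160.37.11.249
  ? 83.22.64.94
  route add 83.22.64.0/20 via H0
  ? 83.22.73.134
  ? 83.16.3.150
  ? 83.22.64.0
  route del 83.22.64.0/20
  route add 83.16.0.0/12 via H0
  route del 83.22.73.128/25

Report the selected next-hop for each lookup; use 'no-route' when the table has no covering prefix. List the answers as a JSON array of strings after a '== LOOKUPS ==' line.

Trace:
  add 83.22.64.0/20 -> H0 at depth 20
  add 160.37.128.0/18 -> H1 at depth 18
  - 160.37.128.0/18 clear@18
  add 83.16.0.0/12 -> H1 at depth 12
  - 83.16.0.0/12 clear@12
  add 83.22.0.0/17 -> H1 at depth 17
  ? 78.202.89.213  path d0:-→d1:-→d2:-→d3:-  best=no-route
  add 0.0.0.0/0 -> H2 at depth 0
  ? 83.22.64.30  path d0:H2→d1:-→d2:-→d3:-→d4:-→d5:-→d6:-→d7:-→d8:-→d9:-→d10:-→d11:-→d12:-→d13:-→d14:-→d15:-→d16:-→d17:H1→d18:-→d19:-→d20:H0  best=H0
  add 160.37.0.0/16 -> H3 at depth 16
  ? 83.22.64.4  path d0:H2→d1:-→d2:-→d3:-→d4:-→d5:-→d6:-→d7:-→d8:-→d9:-→d10:-→d11:-→d12:-→d13:-→d14:-→d15:-→d16:-→d17:H1→d18:-→d19:-→d20:H0  best=H0
  ? 83.22.0.3  path d0:H2→d1:-→d2:-→d3:-→d4:-→d5:-→d6:-→d7:-→d8:-→d9:-→d10:-→d11:-→d12:-→d13:-→d14:-→d15:-→d16:-→d17:H1  best=H1
  ? 83.22.0.120  path d0:H2→d1:-→d2:-→d3:-→d4:-→d5:-→d6:-→d7:-→d8:-→d9:-→d10:-→d11:-→d12:-→d13:-→d14:-→d15:-→d16:-→d17:H1  best=H1
  - 83.22.0.0/17 clear@17
  add 83.22.64.0/20 -> H4 at depth 20
  ? 83.22.65.119  path d0:H2→d1:-→d2:-→d3:-→d4:-→d5:-→d6:-→d7:-→d8:-→d9:-→d10:-→d11:-→d12:-→d13:-→d14:-→d15:-→d16:-→d17:-→d18:-→d19:-→d20:H4  best=H4
  add 160.37.172.64/28 -> H1 at depth 28
  add 83.22.73.128/25 -> H0 at depth 25
  add 0.0.0.0/0 -> H2 at depth 0
  - 160.37.0.0/16 clear@16
  add 0.0.0.0/0 -> H0 at depth 0
  add 83.22.64.0/19 -> H4 at depth 19
  add 83.16.0.0/12 -> H4 at depth 12
  add 160.32.0.0/12 -> H3 at depth 12
  add 160.37.0.0/16 -> H4 at depth 16
  ? 83.22.73.128  path d0:H0→d1:-→d2:-→d3:-→d4:-→d5:-→d6:-→d7:-→d8:-→d9:-→d10:-→d11:-→d12:H4→d13:-→d14:-→d15:-→d16:-→d17:-→d18:-→d19:H4→d20:H4→d21:-→d22:-→d23:-→d24:-→d25:H0  best=H0
  ? 160.37.11.249  path d0:H0→d1:-→d2:-→d3:-→d4:-→d5:-→d6:-→d7:-→d8:-→d9:-→d10:-→d11:-→d12:H3→d13:-→d14:-→d15:-→d16:H4  best=H4
  ? 83.22.64.94  path d0:H0→d1:-→d2:-→d3:-→d4:-→d5:-→d6:-→d7:-→d8:-→d9:-→d10:-→d11:-→d12:H4→d13:-→d14:-→d15:-→d16:-→d17:-→d18:-→d19:H4→d20:H4  best=H4
  add 83.22.64.0/20 -> H0 at depth 20
  ? 83.22.73.134  path d0:H0→d1:-→d2:-→d3:-→d4:-→d5:-→d6:-→d7:-→d8:-→d9:-→d10:-→d11:-→d12:H4→d13:-→d14:-→d15:-→d16:-→d17:-→d18:-→d19:H4→d20:H0→d21:-→d22:-→d23:-→d24:-→d25:H0  best=H0
  ? 83.16.3.150  path d0:H0→d1:-→d2:-→d3:-→d4:-→d5:-→d6:-→d7:-→d8:-→d9:-→d10:-→d11:-→d12:H4→d13:-  best=H4
  ? 83.22.64.0  path d0:H0→d1:-→d2:-→d3:-→d4:-→d5:-→d6:-→d7:-→d8:-→d9:-→d10:-→d11:-→d12:H4→d13:-→d14:-→d15:-→d16:-→d17:-→d18:-→d19:H4→d20:H0  best=H0
  - 83.22.64.0/20 clear@20
  add 83.16.0.0/12 -> H0 at depth 12
  - 83.22.73.128/25 clear@25

== LOOKUPS ==
["no-route","H0","H0","H1","H1","H4","H0","H4","H4","H0","H4","H0"]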